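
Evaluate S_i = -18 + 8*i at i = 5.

S_5 = -18 + 8*5 = -18 + 40 = 22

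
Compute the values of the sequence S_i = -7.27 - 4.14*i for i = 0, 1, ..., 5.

This is an arithmetic sequence.
i=0: S_0 = -7.27 + -4.14*0 = -7.27
i=1: S_1 = -7.27 + -4.14*1 = -11.41
i=2: S_2 = -7.27 + -4.14*2 = -15.55
i=3: S_3 = -7.27 + -4.14*3 = -19.69
i=4: S_4 = -7.27 + -4.14*4 = -23.83
i=5: S_5 = -7.27 + -4.14*5 = -27.97
The first 6 terms are: [-7.27, -11.41, -15.55, -19.69, -23.83, -27.97]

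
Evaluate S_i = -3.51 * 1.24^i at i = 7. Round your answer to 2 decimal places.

S_7 = -3.51 * 1.24^7 ≈ -3.51 * 4.5077 ≈ -15.82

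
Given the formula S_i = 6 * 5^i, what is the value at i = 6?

S_6 = 6 * 5^6 = 6 * 15625 = 93750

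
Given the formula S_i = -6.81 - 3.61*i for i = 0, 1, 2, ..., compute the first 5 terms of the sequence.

This is an arithmetic sequence.
i=0: S_0 = -6.81 + -3.61*0 = -6.81
i=1: S_1 = -6.81 + -3.61*1 = -10.42
i=2: S_2 = -6.81 + -3.61*2 = -14.03
i=3: S_3 = -6.81 + -3.61*3 = -17.64
i=4: S_4 = -6.81 + -3.61*4 = -21.25
The first 5 terms are: [-6.81, -10.42, -14.03, -17.64, -21.25]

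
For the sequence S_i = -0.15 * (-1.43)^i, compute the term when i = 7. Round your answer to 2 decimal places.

S_7 = -0.15 * (-1.43)^7 ≈ -0.15 * -12.2279 ≈ 1.83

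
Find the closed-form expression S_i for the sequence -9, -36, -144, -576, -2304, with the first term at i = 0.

Check ratios: -36 / -9 = 4.0
Common ratio r = 4.
First term a = -9.
Formula: S_i = -9 * 4^i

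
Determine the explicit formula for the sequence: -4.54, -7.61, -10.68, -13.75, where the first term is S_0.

Check differences: -7.61 - -4.54 = -3.07
-10.68 - -7.61 = -3.07
Common difference d = -3.07.
First term a = -4.54.
Formula: S_i = -4.54 - 3.07*i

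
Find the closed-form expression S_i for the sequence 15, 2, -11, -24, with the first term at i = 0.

Check differences: 2 - 15 = -13
-11 - 2 = -13
Common difference d = -13.
First term a = 15.
Formula: S_i = 15 - 13*i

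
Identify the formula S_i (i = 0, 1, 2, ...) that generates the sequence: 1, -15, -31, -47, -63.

Check differences: -15 - 1 = -16
-31 - -15 = -16
Common difference d = -16.
First term a = 1.
Formula: S_i = 1 - 16*i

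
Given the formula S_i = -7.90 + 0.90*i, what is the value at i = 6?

S_6 = -7.9 + 0.9*6 = -7.9 + 5.4 = -2.5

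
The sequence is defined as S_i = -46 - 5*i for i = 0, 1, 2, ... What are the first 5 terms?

This is an arithmetic sequence.
i=0: S_0 = -46 + -5*0 = -46
i=1: S_1 = -46 + -5*1 = -51
i=2: S_2 = -46 + -5*2 = -56
i=3: S_3 = -46 + -5*3 = -61
i=4: S_4 = -46 + -5*4 = -66
The first 5 terms are: [-46, -51, -56, -61, -66]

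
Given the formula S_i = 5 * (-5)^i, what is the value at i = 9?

S_9 = 5 * (-5)^9 = 5 * -1953125 = -9765625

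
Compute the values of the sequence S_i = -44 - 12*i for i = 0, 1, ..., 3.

This is an arithmetic sequence.
i=0: S_0 = -44 + -12*0 = -44
i=1: S_1 = -44 + -12*1 = -56
i=2: S_2 = -44 + -12*2 = -68
i=3: S_3 = -44 + -12*3 = -80
The first 4 terms are: [-44, -56, -68, -80]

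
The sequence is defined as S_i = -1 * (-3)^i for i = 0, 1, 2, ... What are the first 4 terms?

This is a geometric sequence.
i=0: S_0 = -1 * (-3)^0 = -1
i=1: S_1 = -1 * (-3)^1 = 3
i=2: S_2 = -1 * (-3)^2 = -9
i=3: S_3 = -1 * (-3)^3 = 27
The first 4 terms are: [-1, 3, -9, 27]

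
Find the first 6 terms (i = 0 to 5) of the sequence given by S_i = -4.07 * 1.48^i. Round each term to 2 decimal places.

This is a geometric sequence.
i=0: S_0 = -4.07 * 1.48^0 = -4.07
i=1: S_1 = -4.07 * 1.48^1 ≈ -6.02
i=2: S_2 = -4.07 * 1.48^2 ≈ -8.91
i=3: S_3 = -4.07 * 1.48^3 ≈ -13.19
i=4: S_4 = -4.07 * 1.48^4 ≈ -19.53
i=5: S_5 = -4.07 * 1.48^5 ≈ -28.9
The first 6 terms are: [-4.07, -6.02, -8.91, -13.19, -19.53, -28.9]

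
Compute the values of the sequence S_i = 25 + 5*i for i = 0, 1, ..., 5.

This is an arithmetic sequence.
i=0: S_0 = 25 + 5*0 = 25
i=1: S_1 = 25 + 5*1 = 30
i=2: S_2 = 25 + 5*2 = 35
i=3: S_3 = 25 + 5*3 = 40
i=4: S_4 = 25 + 5*4 = 45
i=5: S_5 = 25 + 5*5 = 50
The first 6 terms are: [25, 30, 35, 40, 45, 50]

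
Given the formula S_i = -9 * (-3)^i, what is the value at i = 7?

S_7 = -9 * (-3)^7 = -9 * -2187 = 19683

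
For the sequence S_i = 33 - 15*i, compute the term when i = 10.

S_10 = 33 + -15*10 = 33 + -150 = -117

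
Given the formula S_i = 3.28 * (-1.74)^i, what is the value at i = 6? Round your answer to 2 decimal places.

S_6 = 3.28 * (-1.74)^6 ≈ 3.28 * 27.7521 ≈ 91.03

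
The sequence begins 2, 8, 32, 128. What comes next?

Ratios: 8 / 2 = 4.0
This is a geometric sequence with common ratio r = 4.
Next term = 128 * 4 = 512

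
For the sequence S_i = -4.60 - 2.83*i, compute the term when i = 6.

S_6 = -4.6 + -2.83*6 = -4.6 + -16.98 = -21.58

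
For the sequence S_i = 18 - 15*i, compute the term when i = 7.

S_7 = 18 + -15*7 = 18 + -105 = -87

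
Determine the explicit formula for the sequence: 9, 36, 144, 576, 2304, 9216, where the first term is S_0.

Check ratios: 36 / 9 = 4.0
Common ratio r = 4.
First term a = 9.
Formula: S_i = 9 * 4^i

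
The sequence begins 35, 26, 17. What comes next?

Differences: 26 - 35 = -9
This is an arithmetic sequence with common difference d = -9.
Next term = 17 + -9 = 8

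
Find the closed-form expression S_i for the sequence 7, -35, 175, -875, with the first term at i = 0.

Check ratios: -35 / 7 = -5.0
Common ratio r = -5.
First term a = 7.
Formula: S_i = 7 * (-5)^i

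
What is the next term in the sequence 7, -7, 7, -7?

Ratios: -7 / 7 = -1.0
This is a geometric sequence with common ratio r = -1.
Next term = -7 * -1 = 7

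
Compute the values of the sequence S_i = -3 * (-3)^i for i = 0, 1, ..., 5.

This is a geometric sequence.
i=0: S_0 = -3 * (-3)^0 = -3
i=1: S_1 = -3 * (-3)^1 = 9
i=2: S_2 = -3 * (-3)^2 = -27
i=3: S_3 = -3 * (-3)^3 = 81
i=4: S_4 = -3 * (-3)^4 = -243
i=5: S_5 = -3 * (-3)^5 = 729
The first 6 terms are: [-3, 9, -27, 81, -243, 729]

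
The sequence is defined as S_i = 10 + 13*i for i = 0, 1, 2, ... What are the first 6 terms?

This is an arithmetic sequence.
i=0: S_0 = 10 + 13*0 = 10
i=1: S_1 = 10 + 13*1 = 23
i=2: S_2 = 10 + 13*2 = 36
i=3: S_3 = 10 + 13*3 = 49
i=4: S_4 = 10 + 13*4 = 62
i=5: S_5 = 10 + 13*5 = 75
The first 6 terms are: [10, 23, 36, 49, 62, 75]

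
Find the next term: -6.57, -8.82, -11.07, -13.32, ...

Differences: -8.82 - -6.57 = -2.25
This is an arithmetic sequence with common difference d = -2.25.
Next term = -13.32 + -2.25 = -15.57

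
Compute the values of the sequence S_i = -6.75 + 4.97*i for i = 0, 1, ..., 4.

This is an arithmetic sequence.
i=0: S_0 = -6.75 + 4.97*0 = -6.75
i=1: S_1 = -6.75 + 4.97*1 = -1.78
i=2: S_2 = -6.75 + 4.97*2 = 3.19
i=3: S_3 = -6.75 + 4.97*3 = 8.16
i=4: S_4 = -6.75 + 4.97*4 = 13.13
The first 5 terms are: [-6.75, -1.78, 3.19, 8.16, 13.13]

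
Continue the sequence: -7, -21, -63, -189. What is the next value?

Ratios: -21 / -7 = 3.0
This is a geometric sequence with common ratio r = 3.
Next term = -189 * 3 = -567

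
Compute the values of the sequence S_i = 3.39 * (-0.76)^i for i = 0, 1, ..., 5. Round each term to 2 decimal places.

This is a geometric sequence.
i=0: S_0 = 3.39 * (-0.76)^0 = 3.39
i=1: S_1 = 3.39 * (-0.76)^1 ≈ -2.58
i=2: S_2 = 3.39 * (-0.76)^2 ≈ 1.96
i=3: S_3 = 3.39 * (-0.76)^3 ≈ -1.49
i=4: S_4 = 3.39 * (-0.76)^4 ≈ 1.13
i=5: S_5 = 3.39 * (-0.76)^5 ≈ -0.86
The first 6 terms are: [3.39, -2.58, 1.96, -1.49, 1.13, -0.86]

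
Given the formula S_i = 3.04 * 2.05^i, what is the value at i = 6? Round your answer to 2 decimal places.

S_6 = 3.04 * 2.05^6 ≈ 3.04 * 74.2204 ≈ 225.63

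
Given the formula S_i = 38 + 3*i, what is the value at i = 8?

S_8 = 38 + 3*8 = 38 + 24 = 62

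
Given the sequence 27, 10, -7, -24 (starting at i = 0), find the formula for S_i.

Check differences: 10 - 27 = -17
-7 - 10 = -17
Common difference d = -17.
First term a = 27.
Formula: S_i = 27 - 17*i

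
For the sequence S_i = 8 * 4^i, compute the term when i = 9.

S_9 = 8 * 4^9 = 8 * 262144 = 2097152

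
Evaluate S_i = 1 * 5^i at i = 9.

S_9 = 1 * 5^9 = 1 * 1953125 = 1953125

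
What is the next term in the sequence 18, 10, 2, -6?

Differences: 10 - 18 = -8
This is an arithmetic sequence with common difference d = -8.
Next term = -6 + -8 = -14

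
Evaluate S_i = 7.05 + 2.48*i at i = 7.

S_7 = 7.05 + 2.48*7 = 7.05 + 17.36 = 24.41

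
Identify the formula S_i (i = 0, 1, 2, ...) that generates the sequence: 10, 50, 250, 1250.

Check ratios: 50 / 10 = 5.0
Common ratio r = 5.
First term a = 10.
Formula: S_i = 10 * 5^i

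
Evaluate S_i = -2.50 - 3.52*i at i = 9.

S_9 = -2.5 + -3.52*9 = -2.5 + -31.68 = -34.18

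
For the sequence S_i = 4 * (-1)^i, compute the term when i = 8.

S_8 = 4 * (-1)^8 = 4 * 1 = 4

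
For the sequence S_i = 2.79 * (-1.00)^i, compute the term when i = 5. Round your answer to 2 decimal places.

S_5 = 2.79 * (-1.0)^5 = 2.79 * -1 = -2.79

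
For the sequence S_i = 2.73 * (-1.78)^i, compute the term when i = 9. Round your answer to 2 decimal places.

S_9 = 2.73 * (-1.78)^9 ≈ 2.73 * -179.3825 ≈ -489.71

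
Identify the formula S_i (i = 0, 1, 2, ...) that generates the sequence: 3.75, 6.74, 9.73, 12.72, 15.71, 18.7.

Check differences: 6.74 - 3.75 = 2.99
9.73 - 6.74 = 2.99
Common difference d = 2.99.
First term a = 3.75.
Formula: S_i = 3.75 + 2.99*i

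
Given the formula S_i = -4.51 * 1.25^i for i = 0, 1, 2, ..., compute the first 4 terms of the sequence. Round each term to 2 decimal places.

This is a geometric sequence.
i=0: S_0 = -4.51 * 1.25^0 = -4.51
i=1: S_1 = -4.51 * 1.25^1 ≈ -5.64
i=2: S_2 = -4.51 * 1.25^2 ≈ -7.05
i=3: S_3 = -4.51 * 1.25^3 ≈ -8.81
The first 4 terms are: [-4.51, -5.64, -7.05, -8.81]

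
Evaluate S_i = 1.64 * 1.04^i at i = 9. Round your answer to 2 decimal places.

S_9 = 1.64 * 1.04^9 ≈ 1.64 * 1.4233 ≈ 2.33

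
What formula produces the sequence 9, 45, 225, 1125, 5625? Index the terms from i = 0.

Check ratios: 45 / 9 = 5.0
Common ratio r = 5.
First term a = 9.
Formula: S_i = 9 * 5^i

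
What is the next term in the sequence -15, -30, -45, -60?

Differences: -30 - -15 = -15
This is an arithmetic sequence with common difference d = -15.
Next term = -60 + -15 = -75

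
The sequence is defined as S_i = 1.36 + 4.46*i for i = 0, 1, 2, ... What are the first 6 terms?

This is an arithmetic sequence.
i=0: S_0 = 1.36 + 4.46*0 = 1.36
i=1: S_1 = 1.36 + 4.46*1 = 5.82
i=2: S_2 = 1.36 + 4.46*2 = 10.28
i=3: S_3 = 1.36 + 4.46*3 = 14.74
i=4: S_4 = 1.36 + 4.46*4 = 19.2
i=5: S_5 = 1.36 + 4.46*5 = 23.66
The first 6 terms are: [1.36, 5.82, 10.28, 14.74, 19.2, 23.66]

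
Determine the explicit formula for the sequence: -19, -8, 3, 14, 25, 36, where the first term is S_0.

Check differences: -8 - -19 = 11
3 - -8 = 11
Common difference d = 11.
First term a = -19.
Formula: S_i = -19 + 11*i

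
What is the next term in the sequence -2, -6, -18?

Ratios: -6 / -2 = 3.0
This is a geometric sequence with common ratio r = 3.
Next term = -18 * 3 = -54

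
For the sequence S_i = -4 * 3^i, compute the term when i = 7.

S_7 = -4 * 3^7 = -4 * 2187 = -8748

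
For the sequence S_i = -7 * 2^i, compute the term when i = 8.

S_8 = -7 * 2^8 = -7 * 256 = -1792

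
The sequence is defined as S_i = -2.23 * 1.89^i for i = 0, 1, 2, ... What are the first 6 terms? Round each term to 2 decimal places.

This is a geometric sequence.
i=0: S_0 = -2.23 * 1.89^0 = -2.23
i=1: S_1 = -2.23 * 1.89^1 ≈ -4.21
i=2: S_2 = -2.23 * 1.89^2 ≈ -7.97
i=3: S_3 = -2.23 * 1.89^3 ≈ -15.06
i=4: S_4 = -2.23 * 1.89^4 ≈ -28.45
i=5: S_5 = -2.23 * 1.89^5 ≈ -53.78
The first 6 terms are: [-2.23, -4.21, -7.97, -15.06, -28.45, -53.78]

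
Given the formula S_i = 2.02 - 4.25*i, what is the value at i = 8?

S_8 = 2.02 + -4.25*8 = 2.02 + -34.0 = -31.98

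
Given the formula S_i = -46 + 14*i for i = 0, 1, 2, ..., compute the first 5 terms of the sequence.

This is an arithmetic sequence.
i=0: S_0 = -46 + 14*0 = -46
i=1: S_1 = -46 + 14*1 = -32
i=2: S_2 = -46 + 14*2 = -18
i=3: S_3 = -46 + 14*3 = -4
i=4: S_4 = -46 + 14*4 = 10
The first 5 terms are: [-46, -32, -18, -4, 10]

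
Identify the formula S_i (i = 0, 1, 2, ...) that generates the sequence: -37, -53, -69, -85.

Check differences: -53 - -37 = -16
-69 - -53 = -16
Common difference d = -16.
First term a = -37.
Formula: S_i = -37 - 16*i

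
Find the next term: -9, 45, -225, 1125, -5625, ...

Ratios: 45 / -9 = -5.0
This is a geometric sequence with common ratio r = -5.
Next term = -5625 * -5 = 28125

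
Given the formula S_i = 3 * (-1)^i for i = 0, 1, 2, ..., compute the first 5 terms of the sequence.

This is a geometric sequence.
i=0: S_0 = 3 * (-1)^0 = 3
i=1: S_1 = 3 * (-1)^1 = -3
i=2: S_2 = 3 * (-1)^2 = 3
i=3: S_3 = 3 * (-1)^3 = -3
i=4: S_4 = 3 * (-1)^4 = 3
The first 5 terms are: [3, -3, 3, -3, 3]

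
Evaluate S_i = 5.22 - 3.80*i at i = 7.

S_7 = 5.22 + -3.8*7 = 5.22 + -26.6 = -21.38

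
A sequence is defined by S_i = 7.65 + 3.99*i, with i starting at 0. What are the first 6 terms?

This is an arithmetic sequence.
i=0: S_0 = 7.65 + 3.99*0 = 7.65
i=1: S_1 = 7.65 + 3.99*1 = 11.64
i=2: S_2 = 7.65 + 3.99*2 = 15.63
i=3: S_3 = 7.65 + 3.99*3 = 19.62
i=4: S_4 = 7.65 + 3.99*4 = 23.61
i=5: S_5 = 7.65 + 3.99*5 = 27.6
The first 6 terms are: [7.65, 11.64, 15.63, 19.62, 23.61, 27.6]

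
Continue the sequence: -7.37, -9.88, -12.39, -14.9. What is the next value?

Differences: -9.88 - -7.37 = -2.51
This is an arithmetic sequence with common difference d = -2.51.
Next term = -14.9 + -2.51 = -17.41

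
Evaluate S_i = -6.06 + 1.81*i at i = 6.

S_6 = -6.06 + 1.81*6 = -6.06 + 10.86 = 4.8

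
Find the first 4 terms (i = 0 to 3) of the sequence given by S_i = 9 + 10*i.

This is an arithmetic sequence.
i=0: S_0 = 9 + 10*0 = 9
i=1: S_1 = 9 + 10*1 = 19
i=2: S_2 = 9 + 10*2 = 29
i=3: S_3 = 9 + 10*3 = 39
The first 4 terms are: [9, 19, 29, 39]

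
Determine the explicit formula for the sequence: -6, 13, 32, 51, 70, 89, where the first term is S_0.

Check differences: 13 - -6 = 19
32 - 13 = 19
Common difference d = 19.
First term a = -6.
Formula: S_i = -6 + 19*i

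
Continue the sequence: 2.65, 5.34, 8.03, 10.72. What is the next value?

Differences: 5.34 - 2.65 = 2.69
This is an arithmetic sequence with common difference d = 2.69.
Next term = 10.72 + 2.69 = 13.41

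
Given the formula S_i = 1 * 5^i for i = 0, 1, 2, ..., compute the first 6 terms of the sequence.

This is a geometric sequence.
i=0: S_0 = 1 * 5^0 = 1
i=1: S_1 = 1 * 5^1 = 5
i=2: S_2 = 1 * 5^2 = 25
i=3: S_3 = 1 * 5^3 = 125
i=4: S_4 = 1 * 5^4 = 625
i=5: S_5 = 1 * 5^5 = 3125
The first 6 terms are: [1, 5, 25, 125, 625, 3125]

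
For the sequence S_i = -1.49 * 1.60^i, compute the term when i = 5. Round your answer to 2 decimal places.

S_5 = -1.49 * 1.6^5 ≈ -1.49 * 10.4858 ≈ -15.62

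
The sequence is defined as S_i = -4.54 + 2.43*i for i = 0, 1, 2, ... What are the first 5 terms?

This is an arithmetic sequence.
i=0: S_0 = -4.54 + 2.43*0 = -4.54
i=1: S_1 = -4.54 + 2.43*1 = -2.11
i=2: S_2 = -4.54 + 2.43*2 = 0.32
i=3: S_3 = -4.54 + 2.43*3 = 2.75
i=4: S_4 = -4.54 + 2.43*4 = 5.18
The first 5 terms are: [-4.54, -2.11, 0.32, 2.75, 5.18]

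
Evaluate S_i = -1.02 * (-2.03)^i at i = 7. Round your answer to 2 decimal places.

S_7 = -1.02 * (-2.03)^7 ≈ -1.02 * -142.0601 ≈ 144.9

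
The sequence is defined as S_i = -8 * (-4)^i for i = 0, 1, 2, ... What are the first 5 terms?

This is a geometric sequence.
i=0: S_0 = -8 * (-4)^0 = -8
i=1: S_1 = -8 * (-4)^1 = 32
i=2: S_2 = -8 * (-4)^2 = -128
i=3: S_3 = -8 * (-4)^3 = 512
i=4: S_4 = -8 * (-4)^4 = -2048
The first 5 terms are: [-8, 32, -128, 512, -2048]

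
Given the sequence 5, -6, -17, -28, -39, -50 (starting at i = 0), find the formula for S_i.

Check differences: -6 - 5 = -11
-17 - -6 = -11
Common difference d = -11.
First term a = 5.
Formula: S_i = 5 - 11*i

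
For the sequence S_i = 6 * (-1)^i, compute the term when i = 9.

S_9 = 6 * (-1)^9 = 6 * -1 = -6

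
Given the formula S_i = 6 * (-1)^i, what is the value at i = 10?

S_10 = 6 * (-1)^10 = 6 * 1 = 6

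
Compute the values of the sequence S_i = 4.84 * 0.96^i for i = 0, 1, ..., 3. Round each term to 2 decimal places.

This is a geometric sequence.
i=0: S_0 = 4.84 * 0.96^0 = 4.84
i=1: S_1 = 4.84 * 0.96^1 ≈ 4.65
i=2: S_2 = 4.84 * 0.96^2 ≈ 4.46
i=3: S_3 = 4.84 * 0.96^3 ≈ 4.28
The first 4 terms are: [4.84, 4.65, 4.46, 4.28]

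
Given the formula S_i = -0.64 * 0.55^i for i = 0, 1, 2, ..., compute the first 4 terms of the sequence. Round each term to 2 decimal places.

This is a geometric sequence.
i=0: S_0 = -0.64 * 0.55^0 = -0.64
i=1: S_1 = -0.64 * 0.55^1 ≈ -0.35
i=2: S_2 = -0.64 * 0.55^2 ≈ -0.19
i=3: S_3 = -0.64 * 0.55^3 ≈ -0.11
The first 4 terms are: [-0.64, -0.35, -0.19, -0.11]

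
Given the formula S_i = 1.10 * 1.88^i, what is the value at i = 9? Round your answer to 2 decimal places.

S_9 = 1.1 * 1.88^9 ≈ 1.1 * 293.3733 ≈ 322.71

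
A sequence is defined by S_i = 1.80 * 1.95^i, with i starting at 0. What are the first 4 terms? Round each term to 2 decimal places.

This is a geometric sequence.
i=0: S_0 = 1.8 * 1.95^0 = 1.8
i=1: S_1 = 1.8 * 1.95^1 = 3.51
i=2: S_2 = 1.8 * 1.95^2 ≈ 6.84
i=3: S_3 = 1.8 * 1.95^3 ≈ 13.35
The first 4 terms are: [1.8, 3.51, 6.84, 13.35]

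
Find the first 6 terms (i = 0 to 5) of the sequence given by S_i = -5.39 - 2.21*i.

This is an arithmetic sequence.
i=0: S_0 = -5.39 + -2.21*0 = -5.39
i=1: S_1 = -5.39 + -2.21*1 = -7.6
i=2: S_2 = -5.39 + -2.21*2 = -9.81
i=3: S_3 = -5.39 + -2.21*3 = -12.02
i=4: S_4 = -5.39 + -2.21*4 = -14.23
i=5: S_5 = -5.39 + -2.21*5 = -16.44
The first 6 terms are: [-5.39, -7.6, -9.81, -12.02, -14.23, -16.44]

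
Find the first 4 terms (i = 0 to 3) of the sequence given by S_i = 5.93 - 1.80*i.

This is an arithmetic sequence.
i=0: S_0 = 5.93 + -1.8*0 = 5.93
i=1: S_1 = 5.93 + -1.8*1 = 4.13
i=2: S_2 = 5.93 + -1.8*2 = 2.33
i=3: S_3 = 5.93 + -1.8*3 = 0.53
The first 4 terms are: [5.93, 4.13, 2.33, 0.53]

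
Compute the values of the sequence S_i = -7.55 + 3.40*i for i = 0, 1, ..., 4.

This is an arithmetic sequence.
i=0: S_0 = -7.55 + 3.4*0 = -7.55
i=1: S_1 = -7.55 + 3.4*1 = -4.15
i=2: S_2 = -7.55 + 3.4*2 = -0.75
i=3: S_3 = -7.55 + 3.4*3 = 2.65
i=4: S_4 = -7.55 + 3.4*4 = 6.05
The first 5 terms are: [-7.55, -4.15, -0.75, 2.65, 6.05]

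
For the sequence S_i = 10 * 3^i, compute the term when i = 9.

S_9 = 10 * 3^9 = 10 * 19683 = 196830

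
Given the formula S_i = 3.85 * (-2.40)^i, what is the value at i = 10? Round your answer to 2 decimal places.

S_10 = 3.85 * (-2.4)^10 ≈ 3.85 * 6340.3381 ≈ 24410.3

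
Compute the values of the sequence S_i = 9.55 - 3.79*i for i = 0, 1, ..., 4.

This is an arithmetic sequence.
i=0: S_0 = 9.55 + -3.79*0 = 9.55
i=1: S_1 = 9.55 + -3.79*1 = 5.76
i=2: S_2 = 9.55 + -3.79*2 = 1.97
i=3: S_3 = 9.55 + -3.79*3 = -1.82
i=4: S_4 = 9.55 + -3.79*4 = -5.61
The first 5 terms are: [9.55, 5.76, 1.97, -1.82, -5.61]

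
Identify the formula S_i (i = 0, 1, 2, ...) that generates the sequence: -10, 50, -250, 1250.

Check ratios: 50 / -10 = -5.0
Common ratio r = -5.
First term a = -10.
Formula: S_i = -10 * (-5)^i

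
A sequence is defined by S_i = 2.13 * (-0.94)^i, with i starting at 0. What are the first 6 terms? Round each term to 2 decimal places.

This is a geometric sequence.
i=0: S_0 = 2.13 * (-0.94)^0 = 2.13
i=1: S_1 = 2.13 * (-0.94)^1 ≈ -2.0
i=2: S_2 = 2.13 * (-0.94)^2 ≈ 1.88
i=3: S_3 = 2.13 * (-0.94)^3 ≈ -1.77
i=4: S_4 = 2.13 * (-0.94)^4 ≈ 1.66
i=5: S_5 = 2.13 * (-0.94)^5 ≈ -1.56
The first 6 terms are: [2.13, -2.0, 1.88, -1.77, 1.66, -1.56]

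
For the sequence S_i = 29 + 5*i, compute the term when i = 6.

S_6 = 29 + 5*6 = 29 + 30 = 59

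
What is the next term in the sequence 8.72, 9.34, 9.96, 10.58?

Differences: 9.34 - 8.72 = 0.62
This is an arithmetic sequence with common difference d = 0.62.
Next term = 10.58 + 0.62 = 11.2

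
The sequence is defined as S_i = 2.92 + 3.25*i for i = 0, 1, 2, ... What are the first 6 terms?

This is an arithmetic sequence.
i=0: S_0 = 2.92 + 3.25*0 = 2.92
i=1: S_1 = 2.92 + 3.25*1 = 6.17
i=2: S_2 = 2.92 + 3.25*2 = 9.42
i=3: S_3 = 2.92 + 3.25*3 = 12.67
i=4: S_4 = 2.92 + 3.25*4 = 15.92
i=5: S_5 = 2.92 + 3.25*5 = 19.17
The first 6 terms are: [2.92, 6.17, 9.42, 12.67, 15.92, 19.17]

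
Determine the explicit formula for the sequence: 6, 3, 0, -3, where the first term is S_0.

Check differences: 3 - 6 = -3
0 - 3 = -3
Common difference d = -3.
First term a = 6.
Formula: S_i = 6 - 3*i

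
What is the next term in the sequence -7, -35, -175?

Ratios: -35 / -7 = 5.0
This is a geometric sequence with common ratio r = 5.
Next term = -175 * 5 = -875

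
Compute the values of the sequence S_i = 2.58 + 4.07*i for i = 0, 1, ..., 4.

This is an arithmetic sequence.
i=0: S_0 = 2.58 + 4.07*0 = 2.58
i=1: S_1 = 2.58 + 4.07*1 = 6.65
i=2: S_2 = 2.58 + 4.07*2 = 10.72
i=3: S_3 = 2.58 + 4.07*3 = 14.79
i=4: S_4 = 2.58 + 4.07*4 = 18.86
The first 5 terms are: [2.58, 6.65, 10.72, 14.79, 18.86]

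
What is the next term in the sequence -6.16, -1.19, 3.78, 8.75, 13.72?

Differences: -1.19 - -6.16 = 4.97
This is an arithmetic sequence with common difference d = 4.97.
Next term = 13.72 + 4.97 = 18.69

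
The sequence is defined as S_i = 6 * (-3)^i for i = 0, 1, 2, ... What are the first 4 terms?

This is a geometric sequence.
i=0: S_0 = 6 * (-3)^0 = 6
i=1: S_1 = 6 * (-3)^1 = -18
i=2: S_2 = 6 * (-3)^2 = 54
i=3: S_3 = 6 * (-3)^3 = -162
The first 4 terms are: [6, -18, 54, -162]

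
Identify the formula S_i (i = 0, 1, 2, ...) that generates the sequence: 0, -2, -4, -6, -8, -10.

Check differences: -2 - 0 = -2
-4 - -2 = -2
Common difference d = -2.
First term a = 0.
Formula: S_i = 0 - 2*i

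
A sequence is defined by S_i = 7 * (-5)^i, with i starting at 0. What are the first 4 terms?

This is a geometric sequence.
i=0: S_0 = 7 * (-5)^0 = 7
i=1: S_1 = 7 * (-5)^1 = -35
i=2: S_2 = 7 * (-5)^2 = 175
i=3: S_3 = 7 * (-5)^3 = -875
The first 4 terms are: [7, -35, 175, -875]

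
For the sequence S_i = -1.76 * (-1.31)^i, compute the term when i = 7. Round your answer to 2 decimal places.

S_7 = -1.76 * (-1.31)^7 ≈ -1.76 * -6.6206 ≈ 11.65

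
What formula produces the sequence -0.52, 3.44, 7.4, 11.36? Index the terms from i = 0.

Check differences: 3.44 - -0.52 = 3.96
7.4 - 3.44 = 3.96
Common difference d = 3.96.
First term a = -0.52.
Formula: S_i = -0.52 + 3.96*i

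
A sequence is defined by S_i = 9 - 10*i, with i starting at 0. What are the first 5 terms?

This is an arithmetic sequence.
i=0: S_0 = 9 + -10*0 = 9
i=1: S_1 = 9 + -10*1 = -1
i=2: S_2 = 9 + -10*2 = -11
i=3: S_3 = 9 + -10*3 = -21
i=4: S_4 = 9 + -10*4 = -31
The first 5 terms are: [9, -1, -11, -21, -31]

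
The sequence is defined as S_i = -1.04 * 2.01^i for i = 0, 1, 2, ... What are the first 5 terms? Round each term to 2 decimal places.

This is a geometric sequence.
i=0: S_0 = -1.04 * 2.01^0 = -1.04
i=1: S_1 = -1.04 * 2.01^1 ≈ -2.09
i=2: S_2 = -1.04 * 2.01^2 ≈ -4.2
i=3: S_3 = -1.04 * 2.01^3 ≈ -8.45
i=4: S_4 = -1.04 * 2.01^4 ≈ -16.98
The first 5 terms are: [-1.04, -2.09, -4.2, -8.45, -16.98]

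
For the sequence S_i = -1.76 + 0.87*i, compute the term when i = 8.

S_8 = -1.76 + 0.87*8 = -1.76 + 6.96 = 5.2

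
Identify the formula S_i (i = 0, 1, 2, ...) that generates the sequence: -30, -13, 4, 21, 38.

Check differences: -13 - -30 = 17
4 - -13 = 17
Common difference d = 17.
First term a = -30.
Formula: S_i = -30 + 17*i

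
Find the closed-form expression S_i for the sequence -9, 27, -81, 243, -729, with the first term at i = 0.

Check ratios: 27 / -9 = -3.0
Common ratio r = -3.
First term a = -9.
Formula: S_i = -9 * (-3)^i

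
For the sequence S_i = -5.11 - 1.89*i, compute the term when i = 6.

S_6 = -5.11 + -1.89*6 = -5.11 + -11.34 = -16.45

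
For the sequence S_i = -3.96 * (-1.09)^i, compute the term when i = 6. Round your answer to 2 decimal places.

S_6 = -3.96 * (-1.09)^6 ≈ -3.96 * 1.6771 ≈ -6.64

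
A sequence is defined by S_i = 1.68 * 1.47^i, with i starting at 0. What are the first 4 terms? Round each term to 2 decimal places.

This is a geometric sequence.
i=0: S_0 = 1.68 * 1.47^0 = 1.68
i=1: S_1 = 1.68 * 1.47^1 ≈ 2.47
i=2: S_2 = 1.68 * 1.47^2 ≈ 3.63
i=3: S_3 = 1.68 * 1.47^3 ≈ 5.34
The first 4 terms are: [1.68, 2.47, 3.63, 5.34]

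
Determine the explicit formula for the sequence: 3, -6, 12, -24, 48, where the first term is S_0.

Check ratios: -6 / 3 = -2.0
Common ratio r = -2.
First term a = 3.
Formula: S_i = 3 * (-2)^i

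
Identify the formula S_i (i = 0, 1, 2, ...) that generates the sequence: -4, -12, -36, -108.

Check ratios: -12 / -4 = 3.0
Common ratio r = 3.
First term a = -4.
Formula: S_i = -4 * 3^i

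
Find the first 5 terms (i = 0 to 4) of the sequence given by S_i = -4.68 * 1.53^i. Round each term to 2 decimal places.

This is a geometric sequence.
i=0: S_0 = -4.68 * 1.53^0 = -4.68
i=1: S_1 = -4.68 * 1.53^1 ≈ -7.16
i=2: S_2 = -4.68 * 1.53^2 ≈ -10.96
i=3: S_3 = -4.68 * 1.53^3 ≈ -16.76
i=4: S_4 = -4.68 * 1.53^4 ≈ -25.65
The first 5 terms are: [-4.68, -7.16, -10.96, -16.76, -25.65]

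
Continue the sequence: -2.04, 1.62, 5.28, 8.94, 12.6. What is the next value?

Differences: 1.62 - -2.04 = 3.66
This is an arithmetic sequence with common difference d = 3.66.
Next term = 12.6 + 3.66 = 16.26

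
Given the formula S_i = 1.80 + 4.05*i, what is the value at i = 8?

S_8 = 1.8 + 4.05*8 = 1.8 + 32.4 = 34.2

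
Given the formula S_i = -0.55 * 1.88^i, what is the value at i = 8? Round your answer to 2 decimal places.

S_8 = -0.55 * 1.88^8 ≈ -0.55 * 156.0496 ≈ -85.83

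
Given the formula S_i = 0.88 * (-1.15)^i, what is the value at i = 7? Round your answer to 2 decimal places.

S_7 = 0.88 * (-1.15)^7 ≈ 0.88 * -2.66 ≈ -2.34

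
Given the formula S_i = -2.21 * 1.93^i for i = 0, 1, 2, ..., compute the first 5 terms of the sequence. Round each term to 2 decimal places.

This is a geometric sequence.
i=0: S_0 = -2.21 * 1.93^0 = -2.21
i=1: S_1 = -2.21 * 1.93^1 ≈ -4.27
i=2: S_2 = -2.21 * 1.93^2 ≈ -8.23
i=3: S_3 = -2.21 * 1.93^3 ≈ -15.89
i=4: S_4 = -2.21 * 1.93^4 ≈ -30.66
The first 5 terms are: [-2.21, -4.27, -8.23, -15.89, -30.66]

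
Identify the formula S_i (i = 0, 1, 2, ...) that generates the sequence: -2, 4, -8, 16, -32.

Check ratios: 4 / -2 = -2.0
Common ratio r = -2.
First term a = -2.
Formula: S_i = -2 * (-2)^i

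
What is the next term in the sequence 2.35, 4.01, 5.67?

Differences: 4.01 - 2.35 = 1.66
This is an arithmetic sequence with common difference d = 1.66.
Next term = 5.67 + 1.66 = 7.33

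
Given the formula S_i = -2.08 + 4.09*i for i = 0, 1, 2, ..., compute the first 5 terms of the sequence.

This is an arithmetic sequence.
i=0: S_0 = -2.08 + 4.09*0 = -2.08
i=1: S_1 = -2.08 + 4.09*1 = 2.01
i=2: S_2 = -2.08 + 4.09*2 = 6.1
i=3: S_3 = -2.08 + 4.09*3 = 10.19
i=4: S_4 = -2.08 + 4.09*4 = 14.28
The first 5 terms are: [-2.08, 2.01, 6.1, 10.19, 14.28]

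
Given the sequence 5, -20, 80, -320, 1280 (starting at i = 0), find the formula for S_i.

Check ratios: -20 / 5 = -4.0
Common ratio r = -4.
First term a = 5.
Formula: S_i = 5 * (-4)^i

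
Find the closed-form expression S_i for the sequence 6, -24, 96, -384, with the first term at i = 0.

Check ratios: -24 / 6 = -4.0
Common ratio r = -4.
First term a = 6.
Formula: S_i = 6 * (-4)^i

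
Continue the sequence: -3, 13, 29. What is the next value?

Differences: 13 - -3 = 16
This is an arithmetic sequence with common difference d = 16.
Next term = 29 + 16 = 45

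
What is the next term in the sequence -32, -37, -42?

Differences: -37 - -32 = -5
This is an arithmetic sequence with common difference d = -5.
Next term = -42 + -5 = -47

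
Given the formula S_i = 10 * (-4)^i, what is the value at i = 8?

S_8 = 10 * (-4)^8 = 10 * 65536 = 655360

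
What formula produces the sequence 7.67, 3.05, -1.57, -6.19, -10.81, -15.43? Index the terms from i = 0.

Check differences: 3.05 - 7.67 = -4.62
-1.57 - 3.05 = -4.62
Common difference d = -4.62.
First term a = 7.67.
Formula: S_i = 7.67 - 4.62*i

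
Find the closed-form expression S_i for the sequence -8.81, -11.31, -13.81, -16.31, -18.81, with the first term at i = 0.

Check differences: -11.31 - -8.81 = -2.5
-13.81 - -11.31 = -2.5
Common difference d = -2.5.
First term a = -8.81.
Formula: S_i = -8.81 - 2.50*i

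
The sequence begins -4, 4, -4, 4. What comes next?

Ratios: 4 / -4 = -1.0
This is a geometric sequence with common ratio r = -1.
Next term = 4 * -1 = -4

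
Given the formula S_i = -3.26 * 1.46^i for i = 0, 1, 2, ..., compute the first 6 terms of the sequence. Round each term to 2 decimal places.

This is a geometric sequence.
i=0: S_0 = -3.26 * 1.46^0 = -3.26
i=1: S_1 = -3.26 * 1.46^1 ≈ -4.76
i=2: S_2 = -3.26 * 1.46^2 ≈ -6.95
i=3: S_3 = -3.26 * 1.46^3 ≈ -10.15
i=4: S_4 = -3.26 * 1.46^4 ≈ -14.81
i=5: S_5 = -3.26 * 1.46^5 ≈ -21.63
The first 6 terms are: [-3.26, -4.76, -6.95, -10.15, -14.81, -21.63]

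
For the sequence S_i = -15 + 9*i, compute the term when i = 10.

S_10 = -15 + 9*10 = -15 + 90 = 75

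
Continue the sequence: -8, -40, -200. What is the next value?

Ratios: -40 / -8 = 5.0
This is a geometric sequence with common ratio r = 5.
Next term = -200 * 5 = -1000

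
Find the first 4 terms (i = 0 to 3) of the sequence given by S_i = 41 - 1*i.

This is an arithmetic sequence.
i=0: S_0 = 41 + -1*0 = 41
i=1: S_1 = 41 + -1*1 = 40
i=2: S_2 = 41 + -1*2 = 39
i=3: S_3 = 41 + -1*3 = 38
The first 4 terms are: [41, 40, 39, 38]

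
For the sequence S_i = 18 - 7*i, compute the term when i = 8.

S_8 = 18 + -7*8 = 18 + -56 = -38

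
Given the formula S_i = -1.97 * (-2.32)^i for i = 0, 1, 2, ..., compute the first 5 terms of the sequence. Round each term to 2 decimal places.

This is a geometric sequence.
i=0: S_0 = -1.97 * (-2.32)^0 = -1.97
i=1: S_1 = -1.97 * (-2.32)^1 ≈ 4.57
i=2: S_2 = -1.97 * (-2.32)^2 ≈ -10.6
i=3: S_3 = -1.97 * (-2.32)^3 ≈ 24.6
i=4: S_4 = -1.97 * (-2.32)^4 ≈ -57.07
The first 5 terms are: [-1.97, 4.57, -10.6, 24.6, -57.07]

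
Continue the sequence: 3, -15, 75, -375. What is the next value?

Ratios: -15 / 3 = -5.0
This is a geometric sequence with common ratio r = -5.
Next term = -375 * -5 = 1875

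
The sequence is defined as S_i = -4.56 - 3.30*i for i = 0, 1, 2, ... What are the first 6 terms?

This is an arithmetic sequence.
i=0: S_0 = -4.56 + -3.3*0 = -4.56
i=1: S_1 = -4.56 + -3.3*1 = -7.86
i=2: S_2 = -4.56 + -3.3*2 = -11.16
i=3: S_3 = -4.56 + -3.3*3 = -14.46
i=4: S_4 = -4.56 + -3.3*4 = -17.76
i=5: S_5 = -4.56 + -3.3*5 = -21.06
The first 6 terms are: [-4.56, -7.86, -11.16, -14.46, -17.76, -21.06]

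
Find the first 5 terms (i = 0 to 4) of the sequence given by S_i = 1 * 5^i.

This is a geometric sequence.
i=0: S_0 = 1 * 5^0 = 1
i=1: S_1 = 1 * 5^1 = 5
i=2: S_2 = 1 * 5^2 = 25
i=3: S_3 = 1 * 5^3 = 125
i=4: S_4 = 1 * 5^4 = 625
The first 5 terms are: [1, 5, 25, 125, 625]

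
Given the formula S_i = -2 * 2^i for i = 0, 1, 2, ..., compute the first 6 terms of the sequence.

This is a geometric sequence.
i=0: S_0 = -2 * 2^0 = -2
i=1: S_1 = -2 * 2^1 = -4
i=2: S_2 = -2 * 2^2 = -8
i=3: S_3 = -2 * 2^3 = -16
i=4: S_4 = -2 * 2^4 = -32
i=5: S_5 = -2 * 2^5 = -64
The first 6 terms are: [-2, -4, -8, -16, -32, -64]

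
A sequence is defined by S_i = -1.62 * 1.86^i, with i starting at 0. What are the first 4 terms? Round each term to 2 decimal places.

This is a geometric sequence.
i=0: S_0 = -1.62 * 1.86^0 = -1.62
i=1: S_1 = -1.62 * 1.86^1 ≈ -3.01
i=2: S_2 = -1.62 * 1.86^2 ≈ -5.6
i=3: S_3 = -1.62 * 1.86^3 ≈ -10.42
The first 4 terms are: [-1.62, -3.01, -5.6, -10.42]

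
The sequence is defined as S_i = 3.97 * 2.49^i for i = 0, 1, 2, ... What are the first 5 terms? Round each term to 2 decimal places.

This is a geometric sequence.
i=0: S_0 = 3.97 * 2.49^0 = 3.97
i=1: S_1 = 3.97 * 2.49^1 ≈ 9.89
i=2: S_2 = 3.97 * 2.49^2 ≈ 24.61
i=3: S_3 = 3.97 * 2.49^3 ≈ 61.29
i=4: S_4 = 3.97 * 2.49^4 ≈ 152.61
The first 5 terms are: [3.97, 9.89, 24.61, 61.29, 152.61]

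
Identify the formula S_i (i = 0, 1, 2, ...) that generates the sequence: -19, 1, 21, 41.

Check differences: 1 - -19 = 20
21 - 1 = 20
Common difference d = 20.
First term a = -19.
Formula: S_i = -19 + 20*i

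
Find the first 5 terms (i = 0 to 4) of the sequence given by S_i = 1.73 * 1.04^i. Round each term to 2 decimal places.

This is a geometric sequence.
i=0: S_0 = 1.73 * 1.04^0 = 1.73
i=1: S_1 = 1.73 * 1.04^1 ≈ 1.8
i=2: S_2 = 1.73 * 1.04^2 ≈ 1.87
i=3: S_3 = 1.73 * 1.04^3 ≈ 1.95
i=4: S_4 = 1.73 * 1.04^4 ≈ 2.02
The first 5 terms are: [1.73, 1.8, 1.87, 1.95, 2.02]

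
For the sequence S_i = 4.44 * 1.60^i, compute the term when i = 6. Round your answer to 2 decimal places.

S_6 = 4.44 * 1.6^6 ≈ 4.44 * 16.7772 ≈ 74.49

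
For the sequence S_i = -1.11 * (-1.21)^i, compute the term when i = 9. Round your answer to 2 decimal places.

S_9 = -1.11 * (-1.21)^9 ≈ -1.11 * -5.5599 ≈ 6.17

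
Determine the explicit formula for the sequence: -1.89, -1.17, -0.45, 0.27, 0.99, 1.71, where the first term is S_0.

Check differences: -1.17 - -1.89 = 0.72
-0.45 - -1.17 = 0.72
Common difference d = 0.72.
First term a = -1.89.
Formula: S_i = -1.89 + 0.72*i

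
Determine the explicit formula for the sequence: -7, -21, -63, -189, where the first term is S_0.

Check ratios: -21 / -7 = 3.0
Common ratio r = 3.
First term a = -7.
Formula: S_i = -7 * 3^i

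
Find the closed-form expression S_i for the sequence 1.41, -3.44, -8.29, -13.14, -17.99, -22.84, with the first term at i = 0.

Check differences: -3.44 - 1.41 = -4.85
-8.29 - -3.44 = -4.85
Common difference d = -4.85.
First term a = 1.41.
Formula: S_i = 1.41 - 4.85*i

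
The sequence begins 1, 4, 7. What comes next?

Differences: 4 - 1 = 3
This is an arithmetic sequence with common difference d = 3.
Next term = 7 + 3 = 10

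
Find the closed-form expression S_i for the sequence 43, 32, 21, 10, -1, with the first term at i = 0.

Check differences: 32 - 43 = -11
21 - 32 = -11
Common difference d = -11.
First term a = 43.
Formula: S_i = 43 - 11*i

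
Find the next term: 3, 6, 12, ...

Ratios: 6 / 3 = 2.0
This is a geometric sequence with common ratio r = 2.
Next term = 12 * 2 = 24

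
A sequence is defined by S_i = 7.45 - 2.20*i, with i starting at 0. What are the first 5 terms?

This is an arithmetic sequence.
i=0: S_0 = 7.45 + -2.2*0 = 7.45
i=1: S_1 = 7.45 + -2.2*1 = 5.25
i=2: S_2 = 7.45 + -2.2*2 = 3.05
i=3: S_3 = 7.45 + -2.2*3 = 0.85
i=4: S_4 = 7.45 + -2.2*4 = -1.35
The first 5 terms are: [7.45, 5.25, 3.05, 0.85, -1.35]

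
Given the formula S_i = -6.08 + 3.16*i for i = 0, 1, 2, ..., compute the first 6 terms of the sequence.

This is an arithmetic sequence.
i=0: S_0 = -6.08 + 3.16*0 = -6.08
i=1: S_1 = -6.08 + 3.16*1 = -2.92
i=2: S_2 = -6.08 + 3.16*2 = 0.24
i=3: S_3 = -6.08 + 3.16*3 = 3.4
i=4: S_4 = -6.08 + 3.16*4 = 6.56
i=5: S_5 = -6.08 + 3.16*5 = 9.72
The first 6 terms are: [-6.08, -2.92, 0.24, 3.4, 6.56, 9.72]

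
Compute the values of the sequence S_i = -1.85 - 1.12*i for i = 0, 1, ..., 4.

This is an arithmetic sequence.
i=0: S_0 = -1.85 + -1.12*0 = -1.85
i=1: S_1 = -1.85 + -1.12*1 = -2.97
i=2: S_2 = -1.85 + -1.12*2 = -4.09
i=3: S_3 = -1.85 + -1.12*3 = -5.21
i=4: S_4 = -1.85 + -1.12*4 = -6.33
The first 5 terms are: [-1.85, -2.97, -4.09, -5.21, -6.33]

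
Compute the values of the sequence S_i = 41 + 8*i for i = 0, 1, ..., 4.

This is an arithmetic sequence.
i=0: S_0 = 41 + 8*0 = 41
i=1: S_1 = 41 + 8*1 = 49
i=2: S_2 = 41 + 8*2 = 57
i=3: S_3 = 41 + 8*3 = 65
i=4: S_4 = 41 + 8*4 = 73
The first 5 terms are: [41, 49, 57, 65, 73]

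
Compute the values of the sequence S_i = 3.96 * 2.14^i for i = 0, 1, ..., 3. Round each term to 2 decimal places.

This is a geometric sequence.
i=0: S_0 = 3.96 * 2.14^0 = 3.96
i=1: S_1 = 3.96 * 2.14^1 ≈ 8.47
i=2: S_2 = 3.96 * 2.14^2 ≈ 18.14
i=3: S_3 = 3.96 * 2.14^3 ≈ 38.81
The first 4 terms are: [3.96, 8.47, 18.14, 38.81]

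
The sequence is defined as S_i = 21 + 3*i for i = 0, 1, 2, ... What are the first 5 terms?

This is an arithmetic sequence.
i=0: S_0 = 21 + 3*0 = 21
i=1: S_1 = 21 + 3*1 = 24
i=2: S_2 = 21 + 3*2 = 27
i=3: S_3 = 21 + 3*3 = 30
i=4: S_4 = 21 + 3*4 = 33
The first 5 terms are: [21, 24, 27, 30, 33]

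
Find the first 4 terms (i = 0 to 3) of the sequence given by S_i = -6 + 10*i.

This is an arithmetic sequence.
i=0: S_0 = -6 + 10*0 = -6
i=1: S_1 = -6 + 10*1 = 4
i=2: S_2 = -6 + 10*2 = 14
i=3: S_3 = -6 + 10*3 = 24
The first 4 terms are: [-6, 4, 14, 24]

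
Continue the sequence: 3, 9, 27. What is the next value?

Ratios: 9 / 3 = 3.0
This is a geometric sequence with common ratio r = 3.
Next term = 27 * 3 = 81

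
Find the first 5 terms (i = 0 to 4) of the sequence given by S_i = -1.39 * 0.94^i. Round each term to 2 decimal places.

This is a geometric sequence.
i=0: S_0 = -1.39 * 0.94^0 = -1.39
i=1: S_1 = -1.39 * 0.94^1 ≈ -1.31
i=2: S_2 = -1.39 * 0.94^2 ≈ -1.23
i=3: S_3 = -1.39 * 0.94^3 ≈ -1.15
i=4: S_4 = -1.39 * 0.94^4 ≈ -1.09
The first 5 terms are: [-1.39, -1.31, -1.23, -1.15, -1.09]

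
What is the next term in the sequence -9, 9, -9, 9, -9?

Ratios: 9 / -9 = -1.0
This is a geometric sequence with common ratio r = -1.
Next term = -9 * -1 = 9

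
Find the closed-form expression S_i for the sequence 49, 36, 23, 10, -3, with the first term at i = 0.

Check differences: 36 - 49 = -13
23 - 36 = -13
Common difference d = -13.
First term a = 49.
Formula: S_i = 49 - 13*i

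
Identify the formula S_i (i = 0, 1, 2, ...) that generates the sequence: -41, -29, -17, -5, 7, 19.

Check differences: -29 - -41 = 12
-17 - -29 = 12
Common difference d = 12.
First term a = -41.
Formula: S_i = -41 + 12*i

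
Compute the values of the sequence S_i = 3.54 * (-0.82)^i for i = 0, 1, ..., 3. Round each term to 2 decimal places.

This is a geometric sequence.
i=0: S_0 = 3.54 * (-0.82)^0 = 3.54
i=1: S_1 = 3.54 * (-0.82)^1 ≈ -2.9
i=2: S_2 = 3.54 * (-0.82)^2 ≈ 2.38
i=3: S_3 = 3.54 * (-0.82)^3 ≈ -1.95
The first 4 terms are: [3.54, -2.9, 2.38, -1.95]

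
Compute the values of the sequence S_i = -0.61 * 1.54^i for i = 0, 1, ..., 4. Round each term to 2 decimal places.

This is a geometric sequence.
i=0: S_0 = -0.61 * 1.54^0 = -0.61
i=1: S_1 = -0.61 * 1.54^1 ≈ -0.94
i=2: S_2 = -0.61 * 1.54^2 ≈ -1.45
i=3: S_3 = -0.61 * 1.54^3 ≈ -2.23
i=4: S_4 = -0.61 * 1.54^4 ≈ -3.43
The first 5 terms are: [-0.61, -0.94, -1.45, -2.23, -3.43]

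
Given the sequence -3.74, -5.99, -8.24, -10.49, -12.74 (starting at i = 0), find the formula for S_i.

Check differences: -5.99 - -3.74 = -2.25
-8.24 - -5.99 = -2.25
Common difference d = -2.25.
First term a = -3.74.
Formula: S_i = -3.74 - 2.25*i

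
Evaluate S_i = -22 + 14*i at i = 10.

S_10 = -22 + 14*10 = -22 + 140 = 118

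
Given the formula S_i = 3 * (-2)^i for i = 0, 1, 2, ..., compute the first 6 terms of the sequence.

This is a geometric sequence.
i=0: S_0 = 3 * (-2)^0 = 3
i=1: S_1 = 3 * (-2)^1 = -6
i=2: S_2 = 3 * (-2)^2 = 12
i=3: S_3 = 3 * (-2)^3 = -24
i=4: S_4 = 3 * (-2)^4 = 48
i=5: S_5 = 3 * (-2)^5 = -96
The first 6 terms are: [3, -6, 12, -24, 48, -96]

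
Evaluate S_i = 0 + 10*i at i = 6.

S_6 = 0 + 10*6 = 0 + 60 = 60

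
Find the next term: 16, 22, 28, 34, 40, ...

Differences: 22 - 16 = 6
This is an arithmetic sequence with common difference d = 6.
Next term = 40 + 6 = 46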